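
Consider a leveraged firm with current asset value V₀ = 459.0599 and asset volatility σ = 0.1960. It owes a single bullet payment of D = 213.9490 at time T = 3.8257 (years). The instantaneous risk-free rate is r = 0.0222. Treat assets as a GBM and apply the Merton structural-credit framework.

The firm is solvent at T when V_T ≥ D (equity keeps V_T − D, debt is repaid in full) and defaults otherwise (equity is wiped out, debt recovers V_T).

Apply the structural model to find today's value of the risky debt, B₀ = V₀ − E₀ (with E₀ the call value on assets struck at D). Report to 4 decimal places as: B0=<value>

B0=195.9941

Equity is a call on the firm's assets struck at D = 213.9490:
d₁ = [ln(V₀/D) + (r + σ²/2)T] / (σ√T)
   = [ln(459.0599/213.9490) + (0.0222 + 0.5·0.1960²)·3.8257] / (0.1960·√3.8257)
   = [0.763443 + 0.158415] / 0.383364 = 2.404652
d₂ = d₁ − σ√T = 2.404652 − 0.383364 = 2.021288
N(d₁) = 0.991906,  N(d₂) = 0.978375,  e^(−rT) = 0.918576
E₀ = V₀·N(d₁) − D·e^(−rT)·N(d₂)
   = 459.0599·0.991906 − 213.9490·0.918576·0.978375 = 263.065789
B₀ = V₀ − E₀ = 459.0599 − 263.065789 = 195.994111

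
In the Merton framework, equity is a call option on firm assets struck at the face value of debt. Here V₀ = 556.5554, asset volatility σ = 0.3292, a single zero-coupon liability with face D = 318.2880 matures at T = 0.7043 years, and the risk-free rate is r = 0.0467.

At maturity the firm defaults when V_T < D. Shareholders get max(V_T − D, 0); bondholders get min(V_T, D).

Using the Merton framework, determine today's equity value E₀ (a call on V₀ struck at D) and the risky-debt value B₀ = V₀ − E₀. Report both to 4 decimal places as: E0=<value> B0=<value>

E0=249.2197 B0=307.3357

Equity is a call on the firm's assets struck at D = 318.2880:
d₁ = [ln(V₀/D) + (r + σ²/2)T] / (σ√T)
   = [ln(556.5554/318.2880) + (0.0467 + 0.5·0.3292²)·0.7043] / (0.3292·√0.7043)
   = [0.558810 + 0.071054] / 0.276273 = 2.279861
d₂ = d₁ − σ√T = 2.279861 − 0.276273 = 2.003588
N(d₁) = 0.988692,  N(d₂) = 0.977443,  e^(−rT) = 0.967644
E₀ = V₀·N(d₁) − D·e^(−rT)·N(d₂)
   = 556.5554·0.988692 − 318.2880·0.967644·0.977443 = 249.219705
B₀ = V₀ − E₀ = 556.5554 − 249.219705 = 307.335695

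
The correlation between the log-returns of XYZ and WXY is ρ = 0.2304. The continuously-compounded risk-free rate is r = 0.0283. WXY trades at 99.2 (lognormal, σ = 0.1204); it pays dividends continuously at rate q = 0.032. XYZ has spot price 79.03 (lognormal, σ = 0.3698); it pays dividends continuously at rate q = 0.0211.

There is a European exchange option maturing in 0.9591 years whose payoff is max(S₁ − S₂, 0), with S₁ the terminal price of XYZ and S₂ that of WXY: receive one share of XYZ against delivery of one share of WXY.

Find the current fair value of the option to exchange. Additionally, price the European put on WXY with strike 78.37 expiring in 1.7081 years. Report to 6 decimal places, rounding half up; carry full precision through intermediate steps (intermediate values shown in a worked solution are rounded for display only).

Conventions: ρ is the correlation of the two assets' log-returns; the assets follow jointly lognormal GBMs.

exchange price = 5.009352
price(WXY put K=78.37) = 0.424067

σ_eff = √(σ₁² + σ₂² − 2ρσ₁σ₂) = √(0.3698² + 0.1204² − 2·0.2304·0.3698·0.1204) = 0.361568
d₁ = (ln(S₁/S₂) + (q₂ − q₁ + σ_eff²/2)T) / (σ_eff√T) = (ln(79.03/99.2) + (0.032 − 0.0211 + 0.065366)·0.9591) / 0.354097 = -0.435372
d₂ = d₁ − σ_eff√T = -0.435372 − 0.354097 = -0.789469
N(d₁) = 0.331646,  N(d₂) = 0.214919
V = S₁·e^{−q₁T}·N(d₁) − S₂·e^{−q₂T}·N(d₂) = 25.684914 − 20.675562 = 5.009352
[vanilla: WXY put K=78.37]
σ√T = 0.1204·√1.7081 = 0.157356
d₁ = (ln(S/K) + (r−q+σ²/2)T) / (σ√T) = (ln(99.2/78.37) + (0.0283−0.032+0.1204²/2)·1.7081) / 0.157356 = (0.235697 + 0.006060) / 0.157356 = 1.536372
d₂ = d₁ − σ√T = 1.536372 − 0.157356 = 1.379016
e^{−rT} = 0.952811
e^{−qT} = 0.946808
N(−d₁) = 0.062224,  N(−d₂) = 0.083945
price = K·e^{−rT}·N(−d₂) − S·e^{−qT}·N(−d₁) = 6.268311 − 5.844244 = 0.424067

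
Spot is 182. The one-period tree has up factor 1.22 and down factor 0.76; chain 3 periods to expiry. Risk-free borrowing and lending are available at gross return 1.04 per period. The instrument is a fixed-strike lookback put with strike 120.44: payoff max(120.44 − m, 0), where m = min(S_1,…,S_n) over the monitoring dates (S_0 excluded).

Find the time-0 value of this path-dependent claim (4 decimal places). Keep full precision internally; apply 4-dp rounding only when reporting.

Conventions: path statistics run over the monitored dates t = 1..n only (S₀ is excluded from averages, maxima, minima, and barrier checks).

Risk-neutral up-probability p* = (R−d)/(u−d) = (1.04−0.76)/(1.22−0.76) = 0.6087; the claim prices as the p*-weighted sum of path payoffs discounted by R^3.
Enumerate all 2^3 = 8 price paths (U = up ×1.22, D = down ×0.76); each path with k up-moves has probability p*^k·(1−p*)^(3−k).
DDD: m=79.8936, payoff=40.5464, prob=0.059916
UDD: m=128.2503, payoff=0.0000, prob=0.093203
DUD: m=128.2503, payoff=0.0000, prob=0.093203
UUD: m=205.8755, payoff=0.0000, prob=0.144982
DDU: m=105.1232, payoff=15.3168, prob=0.093203
UDU: m=168.7504, payoff=0.0000, prob=0.144982
DUU: m=138.3200, payoff=0.0000, prob=0.144982
UUU: m=222.0400, payoff=0.0000, prob=0.225528
Price = Σ prob·payoff / R^3 = 3.856954 / 1.124864 = 3.4288

price = 3.4288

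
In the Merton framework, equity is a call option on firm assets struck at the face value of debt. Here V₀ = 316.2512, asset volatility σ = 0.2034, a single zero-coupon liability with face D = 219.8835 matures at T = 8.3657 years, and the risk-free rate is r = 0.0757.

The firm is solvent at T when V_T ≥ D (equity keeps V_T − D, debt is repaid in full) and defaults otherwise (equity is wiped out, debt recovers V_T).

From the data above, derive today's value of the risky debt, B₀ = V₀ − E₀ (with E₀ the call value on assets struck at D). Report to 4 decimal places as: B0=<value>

B0=114.6948

Work the structural quantities from V₀ = 316.2512 against face 219.8835:
d₁ = [ln(V₀/D) + (r + σ²/2)T] / (σ√T)
   = [ln(316.2512/219.8835) + (0.0757 + 0.5·0.2034²)·8.3657] / (0.2034·√8.3657)
   = [0.363439 + 0.806335] / 0.588304 = 1.988381
d₂ = d₁ − σ√T = 1.988381 − 0.588304 = 1.400077
N(d₁) = 0.976615,  N(d₂) = 0.919255,  e^(−rT) = 0.530846
E₀ = V₀·N(d₁) − D·e^(−rT)·N(d₂)
   = 316.2512·0.976615 − 219.8835·0.530846·0.919255 = 201.556400
B₀ = V₀ − E₀ = 316.2512 − 201.556400 = 114.694800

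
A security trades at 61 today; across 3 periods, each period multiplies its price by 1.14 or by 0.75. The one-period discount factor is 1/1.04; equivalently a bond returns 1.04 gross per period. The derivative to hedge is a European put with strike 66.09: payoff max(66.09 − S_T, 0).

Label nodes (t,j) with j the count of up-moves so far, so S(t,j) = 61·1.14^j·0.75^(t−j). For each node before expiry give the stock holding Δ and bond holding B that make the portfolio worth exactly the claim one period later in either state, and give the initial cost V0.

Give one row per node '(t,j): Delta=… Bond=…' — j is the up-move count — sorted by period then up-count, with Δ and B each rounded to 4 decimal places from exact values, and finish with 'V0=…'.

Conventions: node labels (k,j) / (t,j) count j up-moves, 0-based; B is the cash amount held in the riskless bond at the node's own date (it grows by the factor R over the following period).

(0,0): Delta=-0.4782 Bond=35.7983
(1,0): Delta=-1.0000 Bond=61.1039
(1,1): Delta=-0.3598 Bond=28.9979
(2,0): Delta=-1.0000 Bond=63.5481
(2,1): Delta=-1.0000 Bond=63.5481
(2,2): Delta=-0.2145 Bond=18.6439
V0=6.6299

Since d<R<u, set p* = (R−d)/(u−d) = 0.7436; price each node as the discounted p*-expectation of its children.
Payoffs at expiry: V(3,0)=40.3556, V(3,1)=26.9738, V(3,2)=6.6333, V(3,3)=0.0000
(2,0): S=34.3125. Δ = (V_up−V_dn)/(S_up−S_dn) = (26.9738−40.3556)/(39.1162−25.7344) = -1.0000. V = [p*·26.9738 + (1−p*)·40.3556]/1.04 = 29.2356. B = V − Δ·S = 63.5481.
(2,1): S=52.1550. Δ = (V_up−V_dn)/(S_up−S_dn) = (6.6333−26.9738)/(59.4567−39.1162) = -1.0000. V = [p*·6.6333 + (1−p*)·26.9738]/1.04 = 11.3931. B = V − Δ·S = 63.5481.
(2,2): S=79.2756. Δ = (V_up−V_dn)/(S_up−S_dn) = (0.0000−6.6333)/(90.3742−59.4567) = -0.2145. V = [p*·0.0000 + (1−p*)·6.6333]/1.04 = 1.6354. B = V − Δ·S = 18.6439.
(1,0): S=45.7500. Δ = (V_up−V_dn)/(S_up−S_dn) = (11.3931−29.2356)/(52.1550−34.3125) = -1.0000. V = [p*·11.3931 + (1−p*)·29.2356]/1.04 = 15.3539. B = V − Δ·S = 61.1039.
(1,1): S=69.5400. Δ = (V_up−V_dn)/(S_up−S_dn) = (1.6354−11.3931)/(79.2756−52.1550) = -0.3598. V = [p*·1.6354 + (1−p*)·11.3931]/1.04 = 3.9783. B = V − Δ·S = 28.9979.
(0,0): S=61.0000. Δ = (V_up−V_dn)/(S_up−S_dn) = (3.9783−15.3539)/(69.5400−45.7500) = -0.4782. V = [p*·3.9783 + (1−p*)·15.3539]/1.04 = 6.6299. B = V − Δ·S = 35.7983.
As a check, the time-0 holding Δ(0,0)·S0 + B(0,0) comes to 6.6299 — exactly V0.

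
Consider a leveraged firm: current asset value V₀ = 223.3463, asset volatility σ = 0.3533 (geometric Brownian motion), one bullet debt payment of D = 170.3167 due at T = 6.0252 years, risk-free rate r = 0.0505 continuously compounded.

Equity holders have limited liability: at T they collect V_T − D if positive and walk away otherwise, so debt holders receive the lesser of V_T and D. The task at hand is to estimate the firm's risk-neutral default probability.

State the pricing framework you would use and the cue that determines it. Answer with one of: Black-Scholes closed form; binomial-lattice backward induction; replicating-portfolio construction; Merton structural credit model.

framework: Merton structural credit model

Key observation: assets follow a GBM and default happens iff V_T < 170.3167; valuing claims on that split (equity as a call, risky debt as the residual) is the structural model's definition.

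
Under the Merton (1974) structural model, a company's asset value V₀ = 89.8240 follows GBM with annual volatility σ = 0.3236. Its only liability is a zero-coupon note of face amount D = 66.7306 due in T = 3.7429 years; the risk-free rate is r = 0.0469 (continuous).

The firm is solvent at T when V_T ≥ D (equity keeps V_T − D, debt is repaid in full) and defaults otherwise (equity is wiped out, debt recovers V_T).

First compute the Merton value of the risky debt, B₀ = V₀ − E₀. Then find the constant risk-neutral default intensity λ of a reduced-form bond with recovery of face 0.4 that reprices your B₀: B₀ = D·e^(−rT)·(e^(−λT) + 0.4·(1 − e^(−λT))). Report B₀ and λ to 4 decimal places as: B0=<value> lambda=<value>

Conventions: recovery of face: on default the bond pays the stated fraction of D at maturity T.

Apply the equity-as-call identities (strike 66.7306, horizon 3.7429 years):
d₁ = [ln(V₀/D) + (r + σ²/2)T] / (σ√T)
   = [ln(89.8240/66.7306) + (0.0469 + 0.5·0.3236²)·3.7429] / (0.3236·√3.7429)
   = [0.297189 + 0.371515] / 0.626055 = 1.068122
d₂ = d₁ − σ√T = 1.068122 − 0.626055 = 0.442067
N(d₁) = 0.857267,  N(d₂) = 0.670779,  e^(−rT) = 0.839002
E₀ = V₀·N(d₁) − D·e^(−rT)·N(d₂)
   = 89.8240·0.857267 − 66.7306·0.839002·0.670779 = 39.448160
B₀ = V₀ − E₀ = 89.8240 − 39.448160 = 50.375840
e^(−λT) = (B₀·e^(rT)/D − 0.4)/(1 − 0.4) = (50.3758·1.191892/66.7306 − 0.4)/0.6 = 0.83295809
λ = −ln(0.83295809)/3.7429 = 0.048832

B0=50.3758 lambda=0.0488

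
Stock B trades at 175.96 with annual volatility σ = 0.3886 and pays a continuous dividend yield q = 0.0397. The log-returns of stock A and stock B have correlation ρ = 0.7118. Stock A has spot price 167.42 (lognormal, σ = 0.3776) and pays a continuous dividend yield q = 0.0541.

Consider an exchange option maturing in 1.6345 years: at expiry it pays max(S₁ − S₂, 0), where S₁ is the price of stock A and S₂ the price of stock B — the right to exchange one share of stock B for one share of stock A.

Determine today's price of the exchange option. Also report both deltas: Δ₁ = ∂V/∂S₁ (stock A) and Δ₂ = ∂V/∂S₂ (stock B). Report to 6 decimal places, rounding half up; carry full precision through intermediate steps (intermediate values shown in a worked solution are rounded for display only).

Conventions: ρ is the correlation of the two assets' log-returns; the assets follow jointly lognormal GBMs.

exchange price = 18.099424
Δ1 = 0.453693
Δ2 = -0.328813

σ_eff = √(σ₁² + σ₂² − 2ρσ₁σ₂) = √(0.3776² + 0.3886² − 2·0.7118·0.3776·0.3886) = 0.291031
d₁ = (ln(S₁/S₂) + (q₂ − q₁ + σ_eff²/2)T) / (σ_eff√T) = (ln(167.42/175.96) + (0.0397 − 0.0541 + 0.042350)·1.6345) / 0.372077 = -0.010932
d₂ = d₁ − σ_eff√T = -0.010932 − 0.372077 = -0.383008
N(d₁) = 0.495639,  N(d₂) = 0.350857
V = S₁·e^{−q₁T}·N(d₁) − S₂·e^{−q₂T}·N(d₂) = 75.957330 − 57.857906 = 18.099424
Key observation: no risk-free rate is needed — with the second asset as numeraire the exchange option is a call on the ratio S₁/S₂, and r cancels out of the value.
Δ₁ = e^{−q₁T}·N(d₁) = 0.453693;  Δ₂ = −e^{−q₂T}·N(d₂) = -0.328813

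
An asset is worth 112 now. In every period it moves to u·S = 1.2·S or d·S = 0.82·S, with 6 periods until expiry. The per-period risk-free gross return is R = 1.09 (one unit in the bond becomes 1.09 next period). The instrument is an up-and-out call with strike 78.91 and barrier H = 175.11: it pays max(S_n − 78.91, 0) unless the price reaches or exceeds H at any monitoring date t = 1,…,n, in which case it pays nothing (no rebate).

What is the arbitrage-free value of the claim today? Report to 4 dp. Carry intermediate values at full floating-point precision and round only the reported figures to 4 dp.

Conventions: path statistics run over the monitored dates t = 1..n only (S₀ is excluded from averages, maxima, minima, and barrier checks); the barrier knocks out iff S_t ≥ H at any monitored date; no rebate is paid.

No-arbitrage gives p* = (R−d)/(u−d) = 0.7105: enumerate every path, weight its payoff by its p*-probability, and discount by R^6.
Enumerate all 2^6 = 64 price paths (U = up ×1.2, D = down ×0.82); each path with k up-moves has probability p*^k·(1−p*)^(6−k).
DDDDDD: M=91.8400, payoff=0.0000, prob=0.000588
UDDDDD: M=134.4000, payoff=0.0000, prob=0.001444
DUDDDD: M=110.2080, payoff=0.0000, prob=0.001444
UUDDDD: M=161.2800, payoff=0.0000, prob=0.003545
DDUDDD: M=91.8400, payoff=0.0000, prob=0.001444
UDUDDD: M=134.4000, payoff=0.0000, prob=0.003545
DUUDDD: M=132.2496, payoff=0.0000, prob=0.003545
UUUDDD: M=193.5360, payoff=0.0000, prob=0.008701
DDDUDD: M=91.8400, payoff=0.0000, prob=0.001444
UDDUDD: M=134.4000, payoff=0.0000, prob=0.003545
DUDUDD: M=110.2080, payoff=0.0000, prob=0.003545
UUDUDD: M=161.2800, payoff=27.7996, prob=0.008701
DDUUDD: M=108.4447, payoff=0.0000, prob=0.003545
UDUUDD: M=158.6995, payoff=27.7996, prob=0.008701
DUUUDD: M=158.6995, payoff=27.7996, prob=0.008701
UUUUDD: M=232.2432, payoff=0.0000, prob=0.021357
DDDDUD: M=91.8400, payoff=0.0000, prob=0.001444
UDDDUD: M=134.4000, payoff=0.0000, prob=0.003545
DUDDUD: M=110.2080, payoff=0.0000, prob=0.003545
UUDDUD: M=161.2800, payoff=27.7996, prob=0.008701
DDUDUD: M=91.8400, payoff=0.0000, prob=0.003545
UDUDUD: M=134.4000, payoff=27.7996, prob=0.008701
DUUDUD: M=132.2496, payoff=27.7996, prob=0.008701
UUUDUD: M=193.5360, payoff=0.0000, prob=0.021357
DDDUUD: M=91.8400, payoff=0.0000, prob=0.003545
UDDUUD: M=134.4000, payoff=27.7996, prob=0.008701
DUDUUD: M=130.1336, payoff=27.7996, prob=0.008701
UUDUUD: M=190.4394, payoff=0.0000, prob=0.021357
DDUUUD: M=130.1336, payoff=27.7996, prob=0.008701
UDUUUD: M=190.4394, payoff=0.0000, prob=0.021357
DUUUUD: M=190.4394, payoff=0.0000, prob=0.021357
UUUUUD: M=278.6918, payoff=0.0000, prob=0.052422
DDDDDU: M=91.8400, payoff=0.0000, prob=0.001444
UDDDDU: M=134.4000, payoff=0.0000, prob=0.003545
DUDDDU: M=110.2080, payoff=0.0000, prob=0.003545
UUDDDU: M=161.2800, payoff=27.7996, prob=0.008701
DDUDDU: M=91.8400, payoff=0.0000, prob=0.003545
UDUDDU: M=134.4000, payoff=27.7996, prob=0.008701
DUUDDU: M=132.2496, payoff=27.7996, prob=0.008701
UUUDDU: M=193.5360, payoff=0.0000, prob=0.021357
DDDUDU: M=91.8400, payoff=0.0000, prob=0.003545
UDDUDU: M=134.4000, payoff=27.7996, prob=0.008701
DUDUDU: M=110.2080, payoff=27.7996, prob=0.008701
UUDUDU: M=161.2800, payoff=77.2503, prob=0.021357
DDUUDU: M=108.4447, payoff=27.7996, prob=0.008701
UDUUDU: M=158.6995, payoff=77.2503, prob=0.021357
DUUUDU: M=158.6995, payoff=77.2503, prob=0.021357
UUUUDU: M=232.2432, payoff=0.0000, prob=0.052422
DDDDUU: M=91.8400, payoff=0.0000, prob=0.003545
UDDDUU: M=134.4000, payoff=27.7996, prob=0.008701
DUDDUU: M=110.2080, payoff=27.7996, prob=0.008701
UUDDUU: M=161.2800, payoff=77.2503, prob=0.021357
DDUDUU: M=106.7096, payoff=27.7996, prob=0.008701
UDUDUU: M=156.1603, payoff=77.2503, prob=0.021357
DUUDUU: M=156.1603, payoff=77.2503, prob=0.021357
UUUDUU: M=228.5273, payoff=0.0000, prob=0.052422
DDDUUU: M=106.7096, payoff=27.7996, prob=0.008701
UDDUUU: M=156.1603, payoff=77.2503, prob=0.021357
DUDUUU: M=156.1603, payoff=77.2503, prob=0.021357
UUDUUU: M=228.5273, payoff=0.0000, prob=0.052422
DDUUUU: M=156.1603, payoff=77.2503, prob=0.021357
UDUUUU: M=228.5273, payoff=0.0000, prob=0.052422
DUUUUU: M=228.5273, payoff=0.0000, prob=0.052422
UUUUUU: M=334.4302, payoff=0.0000, prob=0.128671
Price = Σ prob·payoff / R^6 = 19.444250 / 1.677100 = 11.5940

price = 11.5940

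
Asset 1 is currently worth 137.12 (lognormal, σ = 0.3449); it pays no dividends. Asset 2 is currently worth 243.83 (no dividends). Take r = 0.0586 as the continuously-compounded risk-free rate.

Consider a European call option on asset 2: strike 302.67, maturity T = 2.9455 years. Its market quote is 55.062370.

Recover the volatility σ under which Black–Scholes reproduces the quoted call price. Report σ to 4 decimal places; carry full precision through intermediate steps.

sigma = 0.3592

At σ = 0.3592 the Black–Scholes value reproduces the quote:
σ√T = 0.3592·√2.9455 = 0.616476
d₁ = (ln(S/K) + (r+σ²/2)T) / (σ√T) = (ln(243.83/302.67) + (0.0586+0.3592²/2)·2.9455) / 0.616476 = (-0.216172 + 0.362627) / 0.616476 = 0.237569
d₂ = d₁ − σ√T = 0.237569 − 0.616476 = -0.378906
e^{−rT} = 0.841469
N(d₁) = 0.593892,  N(d₂) = 0.352379
V = S·N(d₁) − K·e^{−rT}·N(d₂) = 144.808763 − 89.746393 = 55.062370 (equal to the quote); since ∂V/∂σ > 0 for all σ, the implied volatility is unique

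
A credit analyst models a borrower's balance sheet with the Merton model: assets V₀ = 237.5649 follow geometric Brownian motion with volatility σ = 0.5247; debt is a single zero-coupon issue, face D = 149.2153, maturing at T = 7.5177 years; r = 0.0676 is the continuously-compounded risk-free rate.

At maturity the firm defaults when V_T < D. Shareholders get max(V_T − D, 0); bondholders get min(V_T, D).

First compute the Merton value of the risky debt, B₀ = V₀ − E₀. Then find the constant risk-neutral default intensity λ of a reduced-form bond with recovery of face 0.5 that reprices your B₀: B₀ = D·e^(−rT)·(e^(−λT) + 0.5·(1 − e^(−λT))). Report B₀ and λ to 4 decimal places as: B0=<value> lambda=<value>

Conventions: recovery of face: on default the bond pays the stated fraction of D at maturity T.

B0=62.6834 lambda=0.1230

Apply the equity-as-call identities (strike 149.2153, horizon 7.5177 years):
d₁ = [ln(V₀/D) + (r + σ²/2)T] / (σ√T)
   = [ln(237.5649/149.2153) + (0.0676 + 0.5·0.5247²)·7.5177] / (0.5247·√7.5177)
   = [0.465051 + 1.543046] / 1.438645 = 1.395825
d₂ = d₁ − σ√T = 1.395825 − 1.438645 = -0.042820
N(d₁) = 0.918616,  N(d₂) = 0.482923,  e^(−rT) = 0.601580
E₀ = V₀·N(d₁) − D·e^(−rT)·N(d₂)
   = 237.5649·0.918616 − 149.2153·0.601580·0.482923 = 174.881527
B₀ = V₀ − E₀ = 237.5649 − 174.881527 = 62.683373
e^(−λT) = (B₀·e^(rT)/D − 0.5)/(1 − 0.5) = (62.6834·1.662291/149.2153 − 0.5)/0.5 = 0.39661316
λ = −ln(0.39661316)/7.5177 = 0.123016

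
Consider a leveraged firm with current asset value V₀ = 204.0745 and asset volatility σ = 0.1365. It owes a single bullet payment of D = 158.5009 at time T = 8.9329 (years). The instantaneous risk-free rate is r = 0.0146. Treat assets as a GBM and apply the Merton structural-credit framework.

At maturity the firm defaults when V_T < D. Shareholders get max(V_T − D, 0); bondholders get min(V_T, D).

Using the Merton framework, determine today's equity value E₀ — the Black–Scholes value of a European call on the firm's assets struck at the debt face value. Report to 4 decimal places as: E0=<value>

Apply the equity-as-call identities (strike 158.5009, horizon 8.9329 years):
d₁ = [ln(V₀/D) + (r + σ²/2)T] / (σ√T)
   = [ln(204.0745/158.5009) + (0.0146 + 0.5·0.1365²)·8.9329] / (0.1365·√8.9329)
   = [0.252725 + 0.213640] / 0.407971 = 1.143134
d₂ = d₁ − σ√T = 1.143134 − 0.407971 = 0.735164
N(d₁) = 0.873509,  N(d₂) = 0.768880,  e^(−rT) = 0.877726
E₀ = V₀·N(d₁) − D·e^(−rT)·N(d₂)
   = 204.0745·0.873509 − 158.5009·0.877726·0.768880 = 71.293901

E0=71.2939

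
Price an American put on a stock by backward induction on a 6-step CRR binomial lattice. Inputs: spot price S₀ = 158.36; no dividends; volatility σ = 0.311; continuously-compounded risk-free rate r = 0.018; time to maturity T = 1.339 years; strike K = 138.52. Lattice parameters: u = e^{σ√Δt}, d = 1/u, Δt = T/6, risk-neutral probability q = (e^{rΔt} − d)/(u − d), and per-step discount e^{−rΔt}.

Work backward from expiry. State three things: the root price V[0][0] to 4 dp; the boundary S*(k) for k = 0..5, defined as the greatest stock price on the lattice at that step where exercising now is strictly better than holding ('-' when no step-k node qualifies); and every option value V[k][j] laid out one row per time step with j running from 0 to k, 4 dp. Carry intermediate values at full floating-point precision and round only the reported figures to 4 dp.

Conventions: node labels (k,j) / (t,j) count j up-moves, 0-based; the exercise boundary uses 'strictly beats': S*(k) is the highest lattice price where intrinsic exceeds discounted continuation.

params: Δt=0.22317 u=1.15826 d=0.86336 q=0.47699 e^(-rΔt)=0.99599
t_6 payoffs: 72.9340 50.5321 20.4787 0.0000 0.0000 0.0000 0.0000
t_5: node(5,0) S=75.9656 payoff=62.5544 vs cont=61.9991 → 62.5544 [stop]  node(5,1) S=101.9127 payoff=36.6073 vs cont=36.0519 → 36.6073 [stop]  node(5,2) S=136.7224 payoff=1.7976 vs cont=10.6677 → 10.6677 [wait]  node(5,3) S=183.4219 payoff=0.0000 vs cont=0.0000 → 0.0000 [wait]  node(5,4) S=246.0722 payoff=0.0000 vs cont=0.0000 → 0.0000 [wait]  node(5,5) S=330.1216 payoff=0.0000 vs cont=0.0000 → 0.0000 [wait]  ⇒ S*(5)=101.9127
t_4: node(4,0) S=87.9879 payoff=50.5321 vs cont=49.9768 → 50.5321 [stop]  node(4,1) S=118.0413 payoff=20.4787 vs cont=24.1373 → 24.1373 [wait]  node(4,2) S=158.3600 payoff=0.0000 vs cont=5.5570 → 5.5570 [wait]  node(4,3) S=212.4501 payoff=0.0000 vs cont=0.0000 → 0.0000 [wait]  node(4,4) S=285.0153 payoff=0.0000 vs cont=0.0000 → 0.0000 [wait]  ⇒ S*(4)=87.9879
t_3: node(3,0) S=101.9127 payoff=36.6073 vs cont=37.7901 → 37.7901 [wait]  node(3,1) S=136.7224 payoff=1.7976 vs cont=15.2135 → 15.2135 [wait]  node(3,2) S=183.4219 payoff=0.0000 vs cont=2.8947 → 2.8947 [wait]  node(3,3) S=246.0722 payoff=0.0000 vs cont=0.0000 → 0.0000 [wait]  ⇒ S*(3)=-
t_2: node(2,0) S=118.0413 payoff=20.4787 vs cont=26.9131 → 26.9131 [wait]  node(2,1) S=158.3600 payoff=0.0000 vs cont=9.3002 → 9.3002 [wait]  node(2,2) S=212.4501 payoff=0.0000 vs cont=1.5079 → 1.5079 [wait]  ⇒ S*(2)=-
t_1: node(1,0) S=136.7224 payoff=1.7976 vs cont=18.4378 → 18.4378 [wait]  node(1,1) S=183.4219 payoff=0.0000 vs cont=5.5610 → 5.5610 [wait]  ⇒ S*(1)=-
t_0: node(0,0) S=158.3600 payoff=0.0000 vs cont=12.2464 → 12.2464 [wait]  ⇒ S*(0)=-

price = 12.2464
boundary = - - - - 87.9879 101.9127
tree:
12.2464
18.4378 5.5610
26.9131 9.3002 1.5079
37.7901 15.2135 2.8947 0.0000
50.5321 24.1373 5.5570 0.0000 0.0000
62.5544 36.6073 10.6677 0.0000 0.0000 0.0000
72.9340 50.5321 20.4787 0.0000 0.0000 0.0000 0.0000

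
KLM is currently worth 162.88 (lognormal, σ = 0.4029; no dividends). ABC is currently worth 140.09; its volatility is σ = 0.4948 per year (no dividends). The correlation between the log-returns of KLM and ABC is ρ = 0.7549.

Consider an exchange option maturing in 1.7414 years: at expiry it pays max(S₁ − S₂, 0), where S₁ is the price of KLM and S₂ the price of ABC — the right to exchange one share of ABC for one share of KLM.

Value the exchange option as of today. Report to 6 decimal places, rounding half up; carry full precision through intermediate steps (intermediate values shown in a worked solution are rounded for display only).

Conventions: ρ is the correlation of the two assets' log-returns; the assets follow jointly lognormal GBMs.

σ_eff = √(σ₁² + σ₂² − 2ρσ₁σ₂) = √(0.4029² + 0.4948² − 2·0.7549·0.4029·0.4948) = 0.325836
d₁ = (ln(S₁/S₂) + (q₂ − q₁ + σ_eff²/2)T) / (σ_eff√T) = (ln(162.88/140.09) + (0.0 − 0.0 + 0.053085)·1.7414) / 0.429981 = 0.565538
d₂ = d₁ − σ_eff√T = 0.565538 − 0.429981 = 0.135557
N(d₁) = 0.714146,  N(d₂) = 0.553914
V = S₁·e^{−q₁T}·N(d₁) − S₂·e^{−q₂T}·N(d₂) = 116.320102 − 77.597858 = 38.722244
Key observation: pricing in ABC-units makes this a unit-strike call on the ratio S₁/S₂ — the risk-free rate cancels and cannot affect the value.

exchange price = 38.722244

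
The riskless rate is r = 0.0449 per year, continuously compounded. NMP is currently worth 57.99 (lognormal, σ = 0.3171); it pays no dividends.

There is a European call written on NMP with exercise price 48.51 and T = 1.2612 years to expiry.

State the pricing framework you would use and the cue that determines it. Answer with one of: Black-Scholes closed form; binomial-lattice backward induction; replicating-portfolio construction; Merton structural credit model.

Key observation: the instrument is a plain European call (strike 48.51) on a lognormal asset; the exact continuous-time formula applies directly.

framework: Black-Scholes closed form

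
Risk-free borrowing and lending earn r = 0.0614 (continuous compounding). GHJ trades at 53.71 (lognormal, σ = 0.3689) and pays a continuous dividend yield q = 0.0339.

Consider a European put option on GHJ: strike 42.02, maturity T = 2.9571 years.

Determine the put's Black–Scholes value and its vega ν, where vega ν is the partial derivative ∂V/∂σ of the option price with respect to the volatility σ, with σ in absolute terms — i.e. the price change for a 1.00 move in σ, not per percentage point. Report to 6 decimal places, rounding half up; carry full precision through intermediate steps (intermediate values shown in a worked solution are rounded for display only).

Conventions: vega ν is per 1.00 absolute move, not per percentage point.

price = 4.927747
ν = 23.574301

σ√T = 0.3689·√2.9571 = 0.634369
d₁ = (ln(S/K) + (r−q+σ²/2)T) / (σ√T) = (ln(53.71/42.02) + (0.0614−0.0339+0.3689²/2)·2.9571) / 0.634369 = (0.245454 + 0.282532) / 0.634369 = 0.832301
d₂ = d₁ − σ√T = 0.832301 − 0.634369 = 0.197932
e^{−rT} = 0.833963
e^{−qT} = 0.904615
N(−d₁) = 0.202620,  N(−d₂) = 0.421549
Put price V = K·e^{−rT}·N(−d₂) − S·e^{−qT}·N(−d₁) = 14.772400 − 9.844653 = 4.927747
φ(d₁) = (1/√(2π))·e^{−d₁²/2} = 0.282154
ν = S·e^{−qT}·φ(d₁)·√T = 23.574301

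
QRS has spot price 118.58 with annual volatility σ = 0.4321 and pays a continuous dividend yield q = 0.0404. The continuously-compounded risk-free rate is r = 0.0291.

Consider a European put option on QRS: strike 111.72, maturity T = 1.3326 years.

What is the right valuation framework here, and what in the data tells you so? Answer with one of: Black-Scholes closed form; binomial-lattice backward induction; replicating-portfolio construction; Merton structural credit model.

Key observation: the instrument is a plain European put (strike 111.72) on a lognormal asset; the exact continuous-time formula applies directly.

framework: Black-Scholes closed form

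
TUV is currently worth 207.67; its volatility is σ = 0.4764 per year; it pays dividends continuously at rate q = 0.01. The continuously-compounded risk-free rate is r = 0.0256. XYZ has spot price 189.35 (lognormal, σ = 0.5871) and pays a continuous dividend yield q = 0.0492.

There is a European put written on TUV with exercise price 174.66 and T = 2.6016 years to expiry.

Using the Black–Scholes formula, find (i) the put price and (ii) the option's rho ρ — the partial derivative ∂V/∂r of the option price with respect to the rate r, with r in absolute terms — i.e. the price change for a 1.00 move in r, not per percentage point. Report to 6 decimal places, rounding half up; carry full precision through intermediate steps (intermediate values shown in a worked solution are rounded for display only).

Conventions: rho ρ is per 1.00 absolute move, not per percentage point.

price = 37.236182
ρ = -230.520390

σ√T = 0.4764·√2.6016 = 0.768408
d₁ = (ln(S/K) + (r−q+σ²/2)T) / (σ√T) = (ln(207.67/174.66) + (0.0256−0.01+0.4764²/2)·2.6016) / 0.768408 = (0.173109 + 0.335811) / 0.768408 = 0.662304
d₂ = d₁ − σ√T = 0.662304 − 0.768408 = -0.106105
e^{−rT} = 0.935568
e^{−qT} = 0.974320
N(−d₁) = 0.253888,  N(−d₂) = 0.542250
Put price V = K·e^{−rT}·N(−d₂) − S·e^{−qT}·N(−d₁) = 88.607161 − 51.370979 = 37.236182
ρ = −K·T·e^{−rT}·N(−d₂) = -230.520390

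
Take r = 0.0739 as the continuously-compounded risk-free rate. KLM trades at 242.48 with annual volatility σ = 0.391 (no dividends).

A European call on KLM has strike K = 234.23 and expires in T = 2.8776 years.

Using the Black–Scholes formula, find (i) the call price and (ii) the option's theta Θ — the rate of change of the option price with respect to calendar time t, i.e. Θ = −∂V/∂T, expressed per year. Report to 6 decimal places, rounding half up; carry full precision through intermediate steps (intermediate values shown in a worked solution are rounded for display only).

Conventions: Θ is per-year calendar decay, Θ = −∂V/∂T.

σ√T = 0.391·√2.8776 = 0.663272
d₁ = (ln(S/K) + (r+σ²/2)T) / (σ√T) = (ln(242.48/234.23) + (0.0739+0.391²/2)·2.8776) / 0.663272 = (0.034616 + 0.432620) / 0.663272 = 0.704440
d₂ = d₁ − σ√T = 0.704440 − 0.663272 = 0.041167
e^{−rT} = 0.808435
N(d₁) = 0.759421,  N(d₂) = 0.516419
Call price V = S·N(d₁) − K·e^{−rT}·N(d₂) = 184.144291 − 97.788950 = 86.355341
φ(d₁) = (1/√(2π))·e^{−d₁²/2} = 0.311282
Θ = −S·φ(d₁)·σ/(2√T) − r·K·e^{−rT}·N(d₂) = −8.698841 − 7.226603 = -15.925444

price = 86.355341
Θ = -15.925444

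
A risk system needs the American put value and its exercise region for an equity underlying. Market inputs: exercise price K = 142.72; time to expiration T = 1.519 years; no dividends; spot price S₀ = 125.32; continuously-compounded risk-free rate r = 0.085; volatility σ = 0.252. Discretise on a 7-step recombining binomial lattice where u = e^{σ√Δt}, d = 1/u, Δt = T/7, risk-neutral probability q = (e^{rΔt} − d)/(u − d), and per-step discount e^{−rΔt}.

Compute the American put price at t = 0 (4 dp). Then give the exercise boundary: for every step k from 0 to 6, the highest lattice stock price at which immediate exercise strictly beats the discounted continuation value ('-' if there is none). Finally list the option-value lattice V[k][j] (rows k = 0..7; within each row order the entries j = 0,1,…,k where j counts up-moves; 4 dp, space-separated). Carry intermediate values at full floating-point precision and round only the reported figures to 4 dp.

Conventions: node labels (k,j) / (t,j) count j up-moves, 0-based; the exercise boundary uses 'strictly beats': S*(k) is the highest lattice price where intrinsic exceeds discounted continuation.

price = 19.9961
boundary = - 111.4394 99.0962 111.4394 99.0962 111.4394 125.3200
tree:
19.9961
31.2806 11.4328
43.6238 19.2688 5.4034
54.5999 31.2806 10.0853 1.7526
64.3602 43.6238 18.2067 3.7765 0.1546
73.0394 54.5999 31.2806 8.1175 0.3497 0.0000
80.7574 64.3602 43.6238 17.4000 0.7913 0.0000 0.0000
87.6204 73.0394 54.5999 31.2806 1.7904 0.0000 0.0000 0.0000

params: Δt=0.21700 u=1.12456 d=0.88924 q=0.54980 e^(-rΔt)=0.98172
t_7 payoffs: 87.6204 73.0394 54.5999 31.2806 1.7904 0.0000 0.0000 0.0000
t_6: node(6,0) S=61.9626 payoff=80.7574 vs cont=78.1490 → 80.7574 [stop]  node(6,1) S=78.3598 payoff=64.3602 vs cont=61.7518 → 64.3602 [stop]  node(6,2) S=99.0962 payoff=43.6238 vs cont=41.0155 → 43.6238 [stop]  node(6,3) S=125.3200 payoff=17.4000 vs cont=14.7917 → 17.4000 [stop]  node(6,4) S=158.4834 payoff=0.0000 vs cont=0.7913 → 0.7913 [wait]  node(6,5) S=200.4229 payoff=0.0000 vs cont=0.0000 → 0.0000 [wait]  node(6,6) S=253.4608 payoff=0.0000 vs cont=0.0000 → 0.0000 [wait]  ⇒ S*(6)=125.3200
t_5: node(5,0) S=69.6806 payoff=73.0394 vs cont=70.4311 → 73.0394 [stop]  node(5,1) S=88.1201 payoff=54.5999 vs cont=51.9915 → 54.5999 [stop]  node(5,2) S=111.4394 payoff=31.2806 vs cont=28.6723 → 31.2806 [stop]  node(5,3) S=140.9296 payoff=1.7904 vs cont=8.1175 → 8.1175 [wait]  node(5,4) S=178.2238 payoff=0.0000 vs cont=0.3497 → 0.3497 [wait]  node(5,5) S=225.3871 payoff=0.0000 vs cont=0.0000 → 0.0000 [wait]  ⇒ S*(5)=111.4394
t_4: node(4,0) S=78.3598 payoff=64.3602 vs cont=61.7518 → 64.3602 [stop]  node(4,1) S=99.0962 payoff=43.6238 vs cont=41.0155 → 43.6238 [stop]  node(4,2) S=125.3200 payoff=17.4000 vs cont=18.2067 → 18.2067 [wait]  node(4,3) S=158.4834 payoff=0.0000 vs cont=3.7765 → 3.7765 [wait]  node(4,4) S=200.4229 payoff=0.0000 vs cont=0.1546 → 0.1546 [wait]  ⇒ S*(4)=99.0962
t_3: node(3,0) S=88.1201 payoff=54.5999 vs cont=51.9915 → 54.5999 [stop]  node(3,1) S=111.4394 payoff=31.2806 vs cont=29.1077 → 31.2806 [stop]  node(3,2) S=140.9296 payoff=1.7904 vs cont=10.0853 → 10.0853 [wait]  node(3,3) S=178.2238 payoff=0.0000 vs cont=1.7526 → 1.7526 [wait]  ⇒ S*(3)=111.4394
t_2: node(2,0) S=99.0962 payoff=43.6238 vs cont=41.0155 → 43.6238 [stop]  node(2,1) S=125.3200 payoff=17.4000 vs cont=19.2688 → 19.2688 [wait]  node(2,2) S=158.4834 payoff=0.0000 vs cont=5.4034 → 5.4034 [wait]  ⇒ S*(2)=99.0962
t_1: node(1,0) S=111.4394 payoff=31.2806 vs cont=29.6810 → 31.2806 [stop]  node(1,1) S=140.9296 payoff=1.7904 vs cont=11.4328 → 11.4328 [wait]  ⇒ S*(1)=111.4394
t_0: node(0,0) S=125.3200 payoff=17.4000 vs cont=19.9961 → 19.9961 [wait]  ⇒ S*(0)=-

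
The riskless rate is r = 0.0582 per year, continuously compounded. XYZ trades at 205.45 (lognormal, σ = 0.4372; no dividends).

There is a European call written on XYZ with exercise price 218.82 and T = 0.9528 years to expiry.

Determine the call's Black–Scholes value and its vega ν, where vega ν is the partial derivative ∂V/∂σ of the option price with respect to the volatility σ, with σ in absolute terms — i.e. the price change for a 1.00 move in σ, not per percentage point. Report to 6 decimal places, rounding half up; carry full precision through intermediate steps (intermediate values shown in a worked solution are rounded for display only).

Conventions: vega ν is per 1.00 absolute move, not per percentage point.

price = 34.069255
ν = 78.489306

σ√T = 0.4372·√0.9528 = 0.426757
d₁ = (ln(S/K) + (r+σ²/2)T) / (σ√T) = (ln(205.45/218.82) + (0.0582+0.4372²/2)·0.9528) / 0.426757 = (-0.063047 + 0.146514) / 0.426757 = 0.195584
d₂ = d₁ − σ√T = 0.195584 − 0.426757 = -0.231173
e^{−rT} = 0.946057
N(d₁) = 0.577532,  N(d₂) = 0.408590
Call price V = S·N(d₁) − K·e^{−rT}·N(d₂) = 118.654008 − 84.584753 = 34.069255
φ(d₁) = (1/√(2π))·e^{−d₁²/2} = 0.391384
ν = S·φ(d₁)·√T = 78.489306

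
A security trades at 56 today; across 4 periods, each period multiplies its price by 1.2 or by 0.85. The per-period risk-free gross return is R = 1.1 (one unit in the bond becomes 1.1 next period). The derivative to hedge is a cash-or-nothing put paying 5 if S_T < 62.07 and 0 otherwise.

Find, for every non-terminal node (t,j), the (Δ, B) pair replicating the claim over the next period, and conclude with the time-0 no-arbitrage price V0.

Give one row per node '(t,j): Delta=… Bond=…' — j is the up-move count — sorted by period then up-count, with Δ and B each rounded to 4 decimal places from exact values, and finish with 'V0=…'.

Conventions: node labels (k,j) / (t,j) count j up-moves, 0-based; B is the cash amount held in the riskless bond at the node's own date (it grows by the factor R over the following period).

Risk-neutral probability p* = (R−d)/(u−d) = (1.1−0.85)/(1.2−0.85) = 0.7143.
Payoffs at expiry: V(4,0)=5.0000, V(4,1)=5.0000, V(4,2)=5.0000, V(4,3)=0.0000, V(4,4)=0.0000
Node (3,0) S=34.3910: V=(p*·5.0000+(1−p*)·5.0000)/1.1=4.5455; Δ=(5.0000−5.0000)/(41.2692−29.2323)=0.0000; B=V−Δ·S=4.5455
Node (3,1) S=48.5520: V=(p*·5.0000+(1−p*)·5.0000)/1.1=4.5455; Δ=(5.0000−5.0000)/(58.2624−41.2692)=0.0000; B=V−Δ·S=4.5455
Node (3,2) S=68.5440: V=(p*·0.0000+(1−p*)·5.0000)/1.1=1.2987; Δ=(0.0000−5.0000)/(82.2528−58.2624)=-0.2084; B=V−Δ·S=15.5844
Node (3,3) S=96.7680: V=(p*·0.0000+(1−p*)·0.0000)/1.1=0.0000; Δ=(0.0000−0.0000)/(116.1216−82.2528)=0.0000; B=V−Δ·S=0.0000
Node (2,0) S=40.4600: V=(p*·4.5455+(1−p*)·4.5455)/1.1=4.1322; Δ=(4.5455−4.5455)/(48.5520−34.3910)=0.0000; B=V−Δ·S=4.1322
Node (2,1) S=57.1200: V=(p*·1.2987+(1−p*)·4.5455)/1.1=2.0240; Δ=(1.2987−4.5455)/(68.5440−48.5520)=-0.1624; B=V−Δ·S=11.3004
Node (2,2) S=80.6400: V=(p*·0.0000+(1−p*)·1.2987)/1.1=0.3373; Δ=(0.0000−1.2987)/(96.7680−68.5440)=-0.0460; B=V−Δ·S=4.0479
Node (1,0) S=47.6000: V=(p*·2.0240+(1−p*)·4.1322)/1.1=2.3876; Δ=(2.0240−4.1322)/(57.1200−40.4600)=-0.1265; B=V−Δ·S=8.4112
Node (1,1) S=67.2000: V=(p*·0.3373+(1−p*)·2.0240)/1.1=0.7447; Δ=(0.3373−2.0240)/(80.6400−57.1200)=-0.0717; B=V−Δ·S=5.5637
Node (0,0) S=56.0000: V=(p*·0.7447+(1−p*)·2.3876)/1.1=1.1037; Δ=(0.7447−2.3876)/(67.2000−47.6000)=-0.0838; B=V−Δ·S=5.7975
Check: Δ(0,0)·S0 + B(0,0) = 1.1037 = V0.

(0,0): Delta=-0.0838 Bond=5.7975
(1,0): Delta=-0.1265 Bond=8.4112
(1,1): Delta=-0.0717 Bond=5.5637
(2,0): Delta=0.0000 Bond=4.1322
(2,1): Delta=-0.1624 Bond=11.3004
(2,2): Delta=-0.0460 Bond=4.0479
(3,0): Delta=0.0000 Bond=4.5455
(3,1): Delta=0.0000 Bond=4.5455
(3,2): Delta=-0.2084 Bond=15.5844
(3,3): Delta=0.0000 Bond=0.0000
V0=1.1037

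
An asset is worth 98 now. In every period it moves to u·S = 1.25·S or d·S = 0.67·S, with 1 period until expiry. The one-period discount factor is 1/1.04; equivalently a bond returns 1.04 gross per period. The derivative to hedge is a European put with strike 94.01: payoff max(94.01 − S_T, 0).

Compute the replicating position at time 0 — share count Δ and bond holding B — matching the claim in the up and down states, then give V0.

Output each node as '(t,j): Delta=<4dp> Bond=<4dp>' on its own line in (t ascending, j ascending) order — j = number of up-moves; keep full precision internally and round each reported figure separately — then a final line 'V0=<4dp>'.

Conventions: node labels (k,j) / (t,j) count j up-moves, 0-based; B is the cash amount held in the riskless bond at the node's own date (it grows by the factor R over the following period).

Since d<R<u, set p* = (R−d)/(u−d) = 0.6379; price each node as the discounted p*-expectation of its children.
Terminal payoffs: V(1,0)=28.3500, V(1,1)=0.0000
  t=0,j=0: stock 98.0000 → up 122.5000 (V=0.0000), down 65.6600 (V=28.3500). Price 9.8699; hedge Δ=-0.4988, bond B=58.7492.
Sanity check at the root: Δ(0,0)·S0 + B(0,0) reproduces V0 = 9.8699.

(0,0): Delta=-0.4988 Bond=58.7492
V0=9.8699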